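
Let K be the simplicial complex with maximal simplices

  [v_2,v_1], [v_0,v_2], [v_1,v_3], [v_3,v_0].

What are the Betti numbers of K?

b_0 = 1, b_1 = 1.

Take the total order v_0 < v_1 < v_2 < v_3 on the vertex set. Then K (dimension 1) consists of the simplices:

  0-simplices (4): [v_0], [v_1], [v_2], [v_3]
  1-simplices (4): [v_0,v_2], [v_0,v_3], [v_1,v_2], [v_1,v_3]

Hence C_0 ≅ Z^4, C_1 ≅ Z^4.

∂_1: C_1 → C_0 sends each edge [p,q] (with p < q) to q − p.
The resulting 4×4 matrix has rank 3, and its Smith normal form has invariant factors (1,1,1).

From H_k ≅ ker(∂_k) / im(∂_{k+1}) we obtain:

  H_0: rank C_0 − rank ∂_1 = 4 − 3 = 1, and the invariant factors of ∂_1 are all 1, so H_0 = Z.
  H_1: rank ker ∂_1 − rank ∂_2 = (4 − 3) − 0 = 1, and there is no ∂_2, so H_1 = Z.

(K is a triangulation of the circle S^1.)

Hence the Betti numbers are b_0 = 1, b_1 = 1.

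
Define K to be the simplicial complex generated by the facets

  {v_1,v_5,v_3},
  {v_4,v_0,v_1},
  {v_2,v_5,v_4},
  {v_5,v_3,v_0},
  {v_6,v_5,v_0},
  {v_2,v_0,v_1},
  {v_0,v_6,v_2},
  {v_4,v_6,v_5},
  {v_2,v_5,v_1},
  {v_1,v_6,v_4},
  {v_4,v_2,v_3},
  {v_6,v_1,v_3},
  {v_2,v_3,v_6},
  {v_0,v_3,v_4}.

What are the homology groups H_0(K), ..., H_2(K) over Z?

H_0 = Z,  H_1 = Z^2,  H_2 = Z.

Take the total order v_0 < v_1 < v_2 < v_3 < v_4 < v_5 < v_6 on the vertex set. Then K (dimension 2) consists of the simplices:

  0-simplices (7): [v_0], [v_1], [v_2], [v_3], [v_4], [v_5], [v_6]
  1-simplices (21): (21 of them)
  2-simplices (14): (14 of them)

so the chain groups are C_0 ≅ Z^7, C_1 ≅ Z^21, C_2 ≅ Z^14.

Boundary ∂_1: C_1 → C_0 maps an edge to its endpoints' difference, ∂[p,q] = q − p. For instance
  ∂[v_1,v_2] = [v_2] − [v_1].
As a 7×21 matrix over Z this has rank 6, with invariant factors (1,1,1,1,1,1).

Boundary ∂_2: C_2 → C_1 acts by ∂[p,q,r] = [q,r] − [p,r] + [p,q]. For instance
  ∂[v_0,v_3,v_5] = [v_3,v_5] − [v_0,v_5] + [v_0,v_3],
  ∂[v_2,v_4,v_5] = [v_4,v_5] − [v_2,v_5] + [v_2,v_4].
The resulting 21×14 matrix has rank 13, and its Smith normal form has invariant factors (1,1,1,1,1,1,1,1,1,1,1,1,1).

Reading off H_k = ker ∂_k / im ∂_{k+1}:

  H_0: rank C_0 − rank ∂_1 = 7 − 6 = 1, and the invariant factors of ∂_1 are all 1, so H_0 ≅ Z.
  H_1: rank ker ∂_1 − rank ∂_2 = (21 − 6) − 13 = 2, and the invariant factors of ∂_2 are all 1, so H_1 ≅ Z^2.
  H_2: rank ker ∂_2 − rank ∂_3 = (14 − 13) − 0 = 1, and there is no ∂_3, so H_2 ≅ Z.

(K is a triangulation of the torus T^2.)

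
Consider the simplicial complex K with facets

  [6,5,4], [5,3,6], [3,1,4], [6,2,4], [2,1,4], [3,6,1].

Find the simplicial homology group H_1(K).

We work with the vertex ordering 1 < 2 < 3 < 4 < 5 < 6. The simplices of K, each written with vertices in increasing order, are:

  0-simplices (6): [1], [2], [3], [4], [5], [6]
  1-simplices (12): [1,2], [1,3], [1,4], [1,6], [2,4], [2,6], [3,4], [3,5], [3,6], [4,5], [4,6], [5,6]
  2-simplices (6): [1,2,4], [1,3,4], [1,3,6], [2,4,6], [3,5,6], [4,5,6]

Hence C_0 ≅ Z^6, C_1 ≅ Z^12, C_2 ≅ Z^6.

∂_1: C_1 → C_0 is given by ∂[p,q] = [q] − [p].
The 6×12 boundary matrix has rank 5 and Smith normal form diag(1,1,1,1,1).

∂_2: C_2 → C_1 sends each 2-simplex [p,q,r] to [q,r] − [p,r] + [p,q]. For instance
  ∂[1,3,4] = [3,4] − [1,4] + [1,3],
  ∂[1,2,4] = [2,4] − [1,4] + [1,2].
This gives a 12×6 integer matrix of rank 6; reducing to Smith normal form yields diagonal entries (1,1,1,1,1,1).

Now H_k = ker ∂_k / im ∂_{k+1}, so:

  H_1: rank ker ∂_1 − rank ∂_2 = (12 − 5) − 6 = 1, and the invariant factors of ∂_2 are all 1, so H_1 = Z.

H_1 = Z.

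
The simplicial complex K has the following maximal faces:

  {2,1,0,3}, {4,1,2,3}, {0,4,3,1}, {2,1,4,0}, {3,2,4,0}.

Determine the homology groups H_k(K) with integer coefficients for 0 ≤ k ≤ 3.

H_0 = Z,  H_1 = 0,  H_2 = 0,  H_3 = Z.

K has 5 vertices, 10 edges, 10 triangles, 5 3-simplices.
rank ∂_0 = 0, rank ∂_1 = 4 ⇒ b_0 = 5 − 0 − 4 = 1; all invariant factors of ∂_1 are 1 so no torsion. So H_0 ≅ Z.
rank ∂_1 = 4, rank ∂_2 = 6 ⇒ b_1 = 10 − 4 − 6 = 0; all invariant factors of ∂_2 are 1 so no torsion. So H_1 ≅ 0.
rank ∂_2 = 6, rank ∂_3 = 4 ⇒ b_2 = 10 − 6 − 4 = 0; all invariant factors of ∂_3 are 1 so no torsion. So H_2 ≅ 0.
rank ∂_3 = 4, rank ∂_4 = 0 ⇒ b_3 = 5 − 4 − 0 = 1. So H_3 ≅ Z.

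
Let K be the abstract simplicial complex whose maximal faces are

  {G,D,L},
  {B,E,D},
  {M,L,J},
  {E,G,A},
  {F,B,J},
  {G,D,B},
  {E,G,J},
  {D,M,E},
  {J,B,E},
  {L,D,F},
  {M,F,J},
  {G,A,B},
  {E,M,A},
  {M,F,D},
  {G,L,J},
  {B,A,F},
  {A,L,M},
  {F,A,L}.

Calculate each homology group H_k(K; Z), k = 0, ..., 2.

Fix the vertex order A < B < D < E < F < G < J < L < M and write every simplex with vertices in increasing order. Then dim K = 2 and the simplices of K are:

  0-simplices (9): A, B, D, E, F, G, J, L, M
  1-simplices (27): AB, AE, AF, AG, AL, AM, BD, BE, BF, BG, BJ, DE, DF, DG, DL, DM, EG, EJ, EM, FJ, FL, FM, GJ, GL, JL, JM, LM
  2-simplices (18): ABF, ABG, AEG, AEM, AFL, ALM, BDE, BDG, BEJ, BFJ, DEM, DFL, DFM, DGL, EGJ, FJM, GJL, JLM

giving chain groups C_0 ≅ Z^9, C_1 ≅ Z^27, C_2 ≅ Z^18.

The boundary map ∂_1: C_1 → C_0 sends each edge [p,q] (with p < q) to q − p.
The 9×27 boundary matrix has rank 8 and Smith normal form diag(1,1,1,1,1,1,1,1).

∂_2: C_2 → C_1 maps a triangle to the signed sum of its edges. For instance
  ∂DEM = EM − DM + DE,
  ∂DGL = GL − DL + DG.
This gives a 27×18 integer matrix of rank 18; reducing to Smith normal form yields diagonal entries (1,1,1,1,1,1,1,1,1,1,1,1,1,1,1,1,1,2).

Now H_k = ker ∂_k / im ∂_{k+1}, so:

  H_0: rank C_0 − rank ∂_1 = 9 − 8 = 1, and the invariant factors of ∂_1 are all 1, so H_0 ≅ Z.
  H_1: rank ker ∂_1 − rank ∂_2 = (27 − 8) − 18 = 1, and ∂_2 has invariant factor 2 > 1, so H_1 ≅ Z ⊕ Z/2Z.
  H_2: rank ker ∂_2 − rank ∂_3 = (18 − 18) − 0 = 0, and there is no ∂_3, so H_2 ≅ 0.

(K is a triangulation of the Klein bottle.)

H_0 = Z,  H_1 = Z ⊕ Z/2Z,  H_2 = 0.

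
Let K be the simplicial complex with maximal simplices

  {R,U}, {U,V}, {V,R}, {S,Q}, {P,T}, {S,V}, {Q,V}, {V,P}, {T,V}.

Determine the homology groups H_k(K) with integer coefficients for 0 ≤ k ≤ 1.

We work with the vertex ordering P < Q < R < S < T < U < V. The simplices of K, each written with vertices in increasing order, are:

  0-simplices (7): P, Q, R, S, T, U, V
  1-simplices (9): PT, PV, QS, QV, RU, RV, SV, TV, UV

giving chain groups C_0 ≅ Z^7, C_1 ≅ Z^9.

∂_1: C_1 → C_0 is given by ∂[p,q] = [q] − [p].
This gives a 7×9 integer matrix of rank 6; reducing to Smith normal form yields diagonal entries (1,1,1,1,1,1).

Computing H_k = (kernel of ∂_k) / (image of ∂_{k+1}):

  H_0: rank C_0 − rank ∂_1 = 7 − 6 = 1, and the invariant factors of ∂_1 are all 1, so H_0 = Z.
  H_1: rank ker ∂_1 − rank ∂_2 = (9 − 6) − 0 = 3, and there is no ∂_2, so H_1 = Z^3.

As a check, the Euler characteristic is 7 − 9 = -2, which agrees with 1 − 3 = -2.

H_0 ≅ Z,  H_1 ≅ Z^3.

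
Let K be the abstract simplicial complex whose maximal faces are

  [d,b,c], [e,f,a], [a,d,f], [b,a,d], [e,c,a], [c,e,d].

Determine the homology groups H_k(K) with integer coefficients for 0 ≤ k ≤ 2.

H_0 ≅ Z,  H_1 ≅ Z,  H_2 = 0.

K has 6 vertices, 12 edges, 6 triangles.
rank ∂_0 = 0, rank ∂_1 = 5 ⇒ b_0 = 6 − 0 − 5 = 1; all invariant factors of ∂_1 are 1 so no torsion. So H_0 ≅ Z.
rank ∂_1 = 5, rank ∂_2 = 6 ⇒ b_1 = 12 − 5 − 6 = 1; all invariant factors of ∂_2 are 1 so no torsion. So H_1 ≅ Z.
rank ∂_2 = 6, rank ∂_3 = 0 ⇒ b_2 = 6 − 6 − 0 = 0. So H_2 ≅ 0.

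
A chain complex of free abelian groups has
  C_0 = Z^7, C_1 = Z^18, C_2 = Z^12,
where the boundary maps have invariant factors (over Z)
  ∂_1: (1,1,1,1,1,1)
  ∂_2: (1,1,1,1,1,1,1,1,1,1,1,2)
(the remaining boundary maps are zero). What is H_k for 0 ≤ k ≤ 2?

H_0: b_0 = 7 − 0 − 6 = 1; torsion from ∂_1 factors > 1: none. So H_0 ≅ Z.
H_1: b_1 = 18 − 6 − 12 = 0; torsion from ∂_2 factors > 1: [2]. So H_1 ≅ Z/2.
H_2: b_2 = 12 − 12 − 0 = 0; torsion from ∂_3 factors > 1: none. So H_2 ≅ 0.

H_0 ≅ Z,  H_1 ≅ Z/2,  H_2 = 0.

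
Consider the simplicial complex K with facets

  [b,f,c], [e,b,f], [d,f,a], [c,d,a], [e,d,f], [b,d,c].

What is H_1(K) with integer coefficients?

H_1 ≅ Z.

Fix the vertex order a < b < c < d < e < f and write every simplex with vertices in increasing order. Then dim K = 2 and the simplices of K are:

  0-simplices (6): a, b, c, d, e, f
  1-simplices (12): ac, ad, af, bc, bd, be, bf, cd, cf, de, df, ef
  2-simplices (6): acd, adf, bcd, bcf, bef, def

giving chain groups C_0 ≅ Z^6, C_1 ≅ Z^12, C_2 ≅ Z^6.

Boundary ∂_1: C_1 → C_0 maps an edge to its endpoints' difference, ∂[p,q] = q − p.
The 6×12 boundary matrix has rank 5 and Smith normal form diag(1,1,1,1,1).

Boundary ∂_2: C_2 → C_1 maps a triangle to the signed sum of its edges. For instance
  ∂def = ef − df + de,
  ∂adf = df − af + ad.
This gives a 12×6 integer matrix of rank 6; reducing to Smith normal form yields diagonal entries (1,1,1,1,1,1).

Computing H_k = (kernel of ∂_k) / (image of ∂_{k+1}):

  H_1: rank ker ∂_1 − rank ∂_2 = (12 − 5) − 6 = 1, and the invariant factors of ∂_2 are all 1, so H_1 ≅ Z.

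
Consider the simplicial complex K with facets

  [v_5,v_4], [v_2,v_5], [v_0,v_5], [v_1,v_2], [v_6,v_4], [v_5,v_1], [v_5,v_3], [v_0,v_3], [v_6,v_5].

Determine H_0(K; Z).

H_0 ≅ Z.

Fix the vertex order v_0 < v_1 < v_2 < v_3 < v_4 < v_5 < v_6 and write every simplex with vertices in increasing order. Then dim K = 1 and the simplices of K are:

  0-simplices (7): [v_0], [v_1], [v_2], [v_3], [v_4], [v_5], [v_6]
  1-simplices (9): [v_0,v_3], [v_0,v_5], [v_1,v_2], [v_1,v_5], [v_2,v_5], [v_3,v_5], [v_4,v_5], [v_4,v_6], [v_5,v_6]

so the chain groups are C_0 ≅ Z^7, C_1 ≅ Z^9.

∂_1: C_1 → C_0 sends each edge [p,q] (with p < q) to q − p.
The 7×9 boundary matrix has rank 6 and Smith normal form diag(1,1,1,1,1,1).

Computing H_k = (kernel of ∂_k) / (image of ∂_{k+1}):

  H_0: rank C_0 − rank ∂_1 = 7 − 6 = 1, and the invariant factors of ∂_1 are all 1, so H_0 ≅ Z.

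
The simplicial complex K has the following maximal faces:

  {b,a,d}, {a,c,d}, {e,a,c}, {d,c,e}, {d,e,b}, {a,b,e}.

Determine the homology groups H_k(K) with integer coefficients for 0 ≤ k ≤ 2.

H_0 ≅ Z,  H_1 = 0,  H_2 ≅ Z.

We work with the vertex ordering a < b < c < d < e. The simplices of K, each written with vertices in increasing order, are:

  0-simplices (5): a, b, c, d, e
  1-simplices (9): ab, ac, ad, ae, bd, be, cd, ce, de
  2-simplices (6): abd, abe, acd, ace, bde, cde

Hence C_0 ≅ Z^5, C_1 ≅ Z^9, C_2 ≅ Z^6.

Boundary ∂_1: C_1 → C_0 is given by ∂[p,q] = [q] − [p]. For instance
  ∂bd = d − b.
The 5×9 boundary matrix has rank 4 and Smith normal form diag(1,1,1,1).

The boundary map ∂_2: C_2 → C_1 sends each 2-simplex [p,q,r] to [q,r] − [p,r] + [p,q]. For instance
  ∂abd = bd − ad + ab,
  ∂abe = be − ae + ab.
As a 9×6 matrix over Z this has rank 5, with invariant factors (1,1,1,1,1).

Now H_k = ker ∂_k / im ∂_{k+1}, so:

  H_0: rank C_0 − rank ∂_1 = 5 − 4 = 1, and the invariant factors of ∂_1 are all 1, so H_0 ≅ Z.
  H_1: rank ker ∂_1 − rank ∂_2 = (9 − 4) − 5 = 0, and the invariant factors of ∂_2 are all 1, so H_1 ≅ 0.
  H_2: rank ker ∂_2 − rank ∂_3 = (6 − 5) − 0 = 1, and there is no ∂_3, so H_2 ≅ Z.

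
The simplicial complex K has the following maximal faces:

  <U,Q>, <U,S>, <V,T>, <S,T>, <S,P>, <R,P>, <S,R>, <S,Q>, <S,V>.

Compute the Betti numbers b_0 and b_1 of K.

b_0 = 1, b_1 = 3.

We work with the vertex ordering P < Q < R < S < T < U < V. The simplices of K, each written with vertices in increasing order, are:

  0-simplices (7): P, Q, R, S, T, U, V
  1-simplices (9): PR, PS, QS, QU, RS, ST, SU, SV, TV

Hence C_0 ≅ Z^7, C_1 ≅ Z^9.

Boundary ∂_1: C_1 → C_0 is given by ∂[p,q] = [q] − [p].
The 7×9 boundary matrix has rank 6 and Smith normal form diag(1,1,1,1,1,1).

Reading off H_k = ker ∂_k / im ∂_{k+1}:

  H_0: rank C_0 − rank ∂_1 = 7 − 6 = 1, and the invariant factors of ∂_1 are all 1, so H_0 ≅ Z.
  H_1: rank ker ∂_1 − rank ∂_2 = (9 − 6) − 0 = 3, and there is no ∂_2, so H_1 ≅ Z^3.

Hence the Betti numbers are b_0 = 1, b_1 = 3.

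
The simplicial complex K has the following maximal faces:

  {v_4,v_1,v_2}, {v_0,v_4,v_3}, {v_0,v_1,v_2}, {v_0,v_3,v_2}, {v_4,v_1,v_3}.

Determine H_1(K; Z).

H_1 ≅ Z.

We work with the vertex ordering v_0 < v_1 < v_2 < v_3 < v_4. The simplices of K, each written with vertices in increasing order, are:

  0-simplices (5): [v_0], [v_1], [v_2], [v_3], [v_4]
  1-simplices (10): [v_0,v_1], [v_0,v_2], [v_0,v_3], [v_0,v_4], [v_1,v_2], [v_1,v_3], [v_1,v_4], [v_2,v_3], [v_2,v_4], [v_3,v_4]
  2-simplices (5): [v_0,v_1,v_2], [v_0,v_2,v_3], [v_0,v_3,v_4], [v_1,v_2,v_4], [v_1,v_3,v_4]

giving chain groups C_0 ≅ Z^5, C_1 ≅ Z^10, C_2 ≅ Z^5.

∂_1: C_1 → C_0 maps an edge to its endpoints' difference, ∂[p,q] = q − p.
The 5×10 boundary matrix has rank 4 and Smith normal form diag(1,1,1,1).

The boundary map ∂_2: C_2 → C_1 acts by ∂[p,q,r] = [q,r] − [p,r] + [p,q]. For instance
  ∂[v_0,v_1,v_2] = [v_1,v_2] − [v_0,v_2] + [v_0,v_1],
  ∂[v_1,v_3,v_4] = [v_3,v_4] − [v_1,v_4] + [v_1,v_3].
The 10×5 boundary matrix has rank 5 and Smith normal form diag(1,1,1,1,1).

Now H_k = ker ∂_k / im ∂_{k+1}, so:

  H_1: rank ker ∂_1 − rank ∂_2 = (10 − 4) − 5 = 1, and the invariant factors of ∂_2 are all 1, so H_1 ≅ Z.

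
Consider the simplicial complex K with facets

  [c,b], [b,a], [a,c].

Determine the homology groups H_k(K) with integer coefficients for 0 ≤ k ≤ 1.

K has 3 vertices, 3 edges.
rank ∂_0 = 0, rank ∂_1 = 2 ⇒ b_0 = 3 − 0 − 2 = 1; all invariant factors of ∂_1 are 1 so no torsion. So H_0 ≅ Z.
rank ∂_1 = 2, rank ∂_2 = 0 ⇒ b_1 = 3 − 2 − 0 = 1. So H_1 ≅ Z.

H_0 = Z,  H_1 = Z.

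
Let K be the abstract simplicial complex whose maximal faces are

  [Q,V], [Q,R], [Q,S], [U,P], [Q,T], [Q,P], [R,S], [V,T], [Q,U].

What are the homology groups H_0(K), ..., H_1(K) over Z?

Fix the vertex order P < Q < R < S < T < U < V and write every simplex with vertices in increasing order. Then dim K = 1 and the simplices of K are:

  0-simplices (7): P, Q, R, S, T, U, V
  1-simplices (9): PQ, PU, QR, QS, QT, QU, QV, RS, TV

so the chain groups are C_0 ≅ Z^7, C_1 ≅ Z^9.

Boundary ∂_1: C_1 → C_0 sends each edge [p,q] (with p < q) to q − p.
The 7×9 boundary matrix has rank 6 and Smith normal form diag(1,1,1,1,1,1).

Computing H_k = (kernel of ∂_k) / (image of ∂_{k+1}):

  H_0: rank C_0 − rank ∂_1 = 7 − 6 = 1, and the invariant factors of ∂_1 are all 1, so H_0 = Z.
  H_1: rank ker ∂_1 − rank ∂_2 = (9 − 6) − 0 = 3, and there is no ∂_2, so H_1 = Z^3.

As a check, the Euler characteristic is 7 − 9 = -2, which agrees with 1 − 3 = -2.

H_0 ≅ Z,  H_1 ≅ Z^3.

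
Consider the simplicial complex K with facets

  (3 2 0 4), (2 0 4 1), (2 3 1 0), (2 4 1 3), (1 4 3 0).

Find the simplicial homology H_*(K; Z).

Take the total order 0 < 1 < 2 < 3 < 4 on the vertex set. Then K (dimension 3) consists of the simplices:

  0-simplices (5): [0], [1], [2], [3], [4]
  1-simplices (10): [0,1], [0,2], [0,3], [0,4], [1,2], [1,3], [1,4], [2,3], [2,4], [3,4]
  2-simplices (10): [0,1,2], [0,1,3], [0,1,4], [0,2,3], [0,2,4], [0,3,4], [1,2,3], [1,2,4], [1,3,4], [2,3,4]
  3-simplices (5): [0,1,2,3], [0,1,2,4], [0,1,3,4], [0,2,3,4], [1,2,3,4]

Hence C_0 ≅ Z^5, C_1 ≅ Z^10, C_2 ≅ Z^10, C_3 ≅ Z^5.

The boundary map ∂_1: C_1 → C_0 maps an edge to its endpoints' difference, ∂[p,q] = q − p. For instance
  ∂[0,4] = [4] − [0].
This gives a 5×10 integer matrix of rank 4; reducing to Smith normal form yields diagonal entries (1,1,1,1).

The boundary map ∂_2: C_2 → C_1 maps a triangle to the signed sum of its edges. For instance
  ∂[0,1,2] = [1,2] − [0,2] + [0,1],
  ∂[1,2,4] = [2,4] − [1,4] + [1,2].
The resulting 10×10 matrix has rank 6, and its Smith normal form has invariant factors (1,1,1,1,1,1).

The boundary map ∂_3: C_3 → C_2 sends each 3-simplex σ to the alternating sum Σ_i (−1)^i (σ with its i-th vertex removed). For instance
  ∂[0,1,3,4] = [1,3,4] − [0,3,4] + [0,1,4] − [0,1,3],
  ∂[1,2,3,4] = [2,3,4] − [1,3,4] + [1,2,4] − [1,2,3].
This gives a 10×5 integer matrix of rank 4; reducing to Smith normal form yields diagonal entries (1,1,1,1).

Reading off H_k = ker ∂_k / im ∂_{k+1}:

  H_0: rank C_0 − rank ∂_1 = 5 − 4 = 1, and the invariant factors of ∂_1 are all 1, so H_0 ≅ Z.
  H_1: rank ker ∂_1 − rank ∂_2 = (10 − 4) − 6 = 0, and the invariant factors of ∂_2 are all 1, so H_1 ≅ 0.
  H_2: rank ker ∂_2 − rank ∂_3 = (10 − 6) − 4 = 0, and the invariant factors of ∂_3 are all 1, so H_2 ≅ 0.
  H_3: rank ker ∂_3 − rank ∂_4 = (5 − 4) − 0 = 1, and there is no ∂_4, so H_3 ≅ Z.

(K is a triangulation of the 3-sphere S^3.)

H_0 = Z,  H_1 = 0,  H_2 = 0,  H_3 = Z.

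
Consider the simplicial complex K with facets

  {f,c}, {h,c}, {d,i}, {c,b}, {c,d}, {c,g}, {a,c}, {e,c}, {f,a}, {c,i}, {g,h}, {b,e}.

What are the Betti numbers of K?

K has 9 vertices, 12 edges.
rank ∂_0 = 0, rank ∂_1 = 8 ⇒ b_0 = 9 − 0 − 8 = 1; all invariant factors of ∂_1 are 1 so no torsion. So H_0 = Z.
rank ∂_1 = 8, rank ∂_2 = 0 ⇒ b_1 = 12 − 8 − 0 = 4. So H_1 = Z^4.

b_0 = 1, b_1 = 4.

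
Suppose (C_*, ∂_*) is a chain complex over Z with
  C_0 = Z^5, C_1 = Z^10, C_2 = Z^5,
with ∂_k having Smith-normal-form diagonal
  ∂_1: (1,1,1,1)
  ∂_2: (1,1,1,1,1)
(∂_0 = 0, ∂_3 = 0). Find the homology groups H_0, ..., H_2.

H_0 = Z,  H_1 = Z,  H_2 = 0.

H_0: b_0 = 5 − 0 − 4 = 1; torsion from ∂_1 factors > 1: none. So H_0 = Z.
H_1: b_1 = 10 − 4 − 5 = 1; torsion from ∂_2 factors > 1: none. So H_1 = Z.
H_2: b_2 = 5 − 5 − 0 = 0; torsion from ∂_3 factors > 1: none. So H_2 = 0.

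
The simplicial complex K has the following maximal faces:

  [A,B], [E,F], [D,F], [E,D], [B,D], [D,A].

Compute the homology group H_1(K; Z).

K has 5 vertices, 6 edges.
rank ∂_1 = 4, rank ∂_2 = 0 ⇒ b_1 = 6 − 4 − 0 = 2. So H_1 ≅ Z^2.

H_1 = Z^2.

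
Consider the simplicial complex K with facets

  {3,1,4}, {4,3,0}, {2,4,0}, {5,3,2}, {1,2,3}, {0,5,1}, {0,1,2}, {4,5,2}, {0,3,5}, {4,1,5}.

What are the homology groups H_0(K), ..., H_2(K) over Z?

Fix the vertex order 0 < 1 < 2 < 3 < 4 < 5 and write every simplex with vertices in increasing order. Then dim K = 2 and the simplices of K are:

  0-simplices (6): [0], [1], [2], [3], [4], [5]
  1-simplices (15): [0,1], [0,2], [0,3], [0,4], [0,5], [1,2], [1,3], [1,4], [1,5], [2,3], [2,4], [2,5], [3,4], [3,5], [4,5]
  2-simplices (10): [0,1,2], [0,1,5], [0,2,4], [0,3,4], [0,3,5], [1,2,3], [1,3,4], [1,4,5], [2,3,5], [2,4,5]

Hence C_0 ≅ Z^6, C_1 ≅ Z^15, C_2 ≅ Z^10.

Boundary ∂_1: C_1 → C_0 maps an edge to its endpoints' difference, ∂[p,q] = q − p.
The resulting 6×15 matrix has rank 5, and its Smith normal form has invariant factors (1,1,1,1,1).

∂_2: C_2 → C_1 sends each 2-simplex [p,q,r] to [q,r] − [p,r] + [p,q]. For instance
  ∂[2,3,5] = [3,5] − [2,5] + [2,3],
  ∂[0,2,4] = [2,4] − [0,4] + [0,2].
As a 15×10 matrix over Z this has rank 10, with invariant factors (1,1,1,1,1,1,1,1,1,2).

Reading off H_k = ker ∂_k / im ∂_{k+1}:

  H_0: rank C_0 − rank ∂_1 = 6 − 5 = 1, and the invariant factors of ∂_1 are all 1, so H_0 = Z.
  H_1: rank ker ∂_1 − rank ∂_2 = (15 − 5) − 10 = 0, and ∂_2 has invariant factor 2 > 1, so H_1 = Z_2.
  H_2: rank ker ∂_2 − rank ∂_3 = (10 − 10) − 0 = 0, and there is no ∂_3, so H_2 = 0.

As a check, the Euler characteristic is 6 − 15 + 10 = 1, which agrees with 1 − 0 + 0 = 1.

H_0 ≅ Z,  H_1 ≅ Z_2,  H_2 = 0.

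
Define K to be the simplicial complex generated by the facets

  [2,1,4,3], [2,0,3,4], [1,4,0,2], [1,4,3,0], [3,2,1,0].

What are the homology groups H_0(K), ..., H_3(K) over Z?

We work with the vertex ordering 0 < 1 < 2 < 3 < 4. The simplices of K, each written with vertices in increasing order, are:

  0-simplices (5): [0], [1], [2], [3], [4]
  1-simplices (10): [0,1], [0,2], [0,3], [0,4], [1,2], [1,3], [1,4], [2,3], [2,4], [3,4]
  2-simplices (10): [0,1,2], [0,1,3], [0,1,4], [0,2,3], [0,2,4], [0,3,4], [1,2,3], [1,2,4], [1,3,4], [2,3,4]
  3-simplices (5): [0,1,2,3], [0,1,2,4], [0,1,3,4], [0,2,3,4], [1,2,3,4]

Hence C_0 ≅ Z^5, C_1 ≅ Z^10, C_2 ≅ Z^10, C_3 ≅ Z^5.

Boundary ∂_1: C_1 → C_0 is given by ∂[p,q] = [q] − [p]. For instance
  ∂[0,1] = [1] − [0].
This gives a 5×10 integer matrix of rank 4; reducing to Smith normal form yields diagonal entries (1,1,1,1).

Boundary ∂_2: C_2 → C_1 maps a triangle to the signed sum of its edges. For instance
  ∂[0,1,3] = [1,3] − [0,3] + [0,1],
  ∂[0,3,4] = [3,4] − [0,4] + [0,3].
The 10×10 boundary matrix has rank 6 and Smith normal form diag(1,1,1,1,1,1).

∂_3: C_3 → C_2 sends each 3-simplex σ to the alternating sum Σ_i (−1)^i (σ with its i-th vertex removed). For instance
  ∂[0,1,3,4] = [1,3,4] − [0,3,4] + [0,1,4] − [0,1,3],
  ∂[0,2,3,4] = [2,3,4] − [0,3,4] + [0,2,4] − [0,2,3].
The resulting 10×5 matrix has rank 4, and its Smith normal form has invariant factors (1,1,1,1).

Computing H_k = (kernel of ∂_k) / (image of ∂_{k+1}):

  H_0: rank C_0 − rank ∂_1 = 5 − 4 = 1, and the invariant factors of ∂_1 are all 1, so H_0 = Z.
  H_1: rank ker ∂_1 − rank ∂_2 = (10 − 4) − 6 = 0, and the invariant factors of ∂_2 are all 1, so H_1 = 0.
  H_2: rank ker ∂_2 − rank ∂_3 = (10 − 6) − 4 = 0, and the invariant factors of ∂_3 are all 1, so H_2 = 0.
  H_3: rank ker ∂_3 − rank ∂_4 = (5 − 4) − 0 = 1, and there is no ∂_4, so H_3 = Z.

As a check, the Euler characteristic is 5 − 10 + 10 − 5 = 0, which agrees with 1 − 0 + 0 − 1 = 0.

H_0 = Z,  H_1 = 0,  H_2 = 0,  H_3 = Z.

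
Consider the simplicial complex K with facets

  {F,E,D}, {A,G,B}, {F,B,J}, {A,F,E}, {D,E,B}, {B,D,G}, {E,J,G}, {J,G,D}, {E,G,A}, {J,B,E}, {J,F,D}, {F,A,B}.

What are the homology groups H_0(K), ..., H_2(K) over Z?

Fix the vertex order A < B < D < E < F < G < J and write every simplex with vertices in increasing order. Then dim K = 2 and the simplices of K are:

  0-simplices (7): A, B, D, E, F, G, J
  1-simplices (18): AB, AE, AF, AG, BD, BE, BF, BG, BJ, DE, DF, DG, DJ, EF, EG, EJ, FJ, GJ
  2-simplices (12): ABF, ABG, AEF, AEG, BDE, BDG, BEJ, BFJ, DEF, DFJ, DGJ, EGJ

Hence C_0 ≅ Z^7, C_1 ≅ Z^18, C_2 ≅ Z^12.

Boundary ∂_1: C_1 → C_0 is given by ∂[p,q] = [q] − [p].
This gives a 7×18 integer matrix of rank 6; reducing to Smith normal form yields diagonal entries (1,1,1,1,1,1).

Boundary ∂_2: C_2 → C_1 maps a triangle to the signed sum of its edges. For instance
  ∂BDG = DG − BG + BD,
  ∂EGJ = GJ − EJ + EG.
This gives a 18×12 integer matrix of rank 12; reducing to Smith normal form yields diagonal entries (1,1,1,1,1,1,1,1,1,1,1,2).

Reading off H_k = ker ∂_k / im ∂_{k+1}:

  H_0: rank C_0 − rank ∂_1 = 7 − 6 = 1, and the invariant factors of ∂_1 are all 1, so H_0 ≅ Z.
  H_1: rank ker ∂_1 − rank ∂_2 = (18 − 6) − 12 = 0, and ∂_2 has invariant factor 2 > 1, so H_1 ≅ Z_2.
  H_2: rank ker ∂_2 − rank ∂_3 = (12 − 12) − 0 = 0, and there is no ∂_3, so H_2 ≅ 0.

H_0 ≅ Z,  H_1 ≅ Z_2,  H_2 = 0.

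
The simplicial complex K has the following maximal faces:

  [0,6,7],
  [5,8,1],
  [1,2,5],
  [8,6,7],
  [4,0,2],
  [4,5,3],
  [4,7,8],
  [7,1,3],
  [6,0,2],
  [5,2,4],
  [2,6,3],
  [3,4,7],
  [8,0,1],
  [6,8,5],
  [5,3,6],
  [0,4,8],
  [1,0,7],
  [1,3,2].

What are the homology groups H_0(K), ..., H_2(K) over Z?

Order the vertices as 0 < 1 < 2 < 3 < 4 < 5 < 6 < 7 < 8. Listing each simplex with vertices in this order, K has dimension 2 with simplices:

  0-simplices (9): [0], [1], [2], [3], [4], [5], [6], [7], [8]
  1-simplices (27): (27 of them)
  2-simplices (18): [0,1,7], [0,1,8], [0,2,4], [0,2,6], [0,4,8], [0,6,7], [1,2,3], [1,2,5], [1,3,7], [1,5,8], [2,3,6], [2,4,5], [3,4,5], [3,4,7], [3,5,6], [4,7,8], [5,6,8], [6,7,8]

so the chain groups are C_0 ≅ Z^9, C_1 ≅ Z^27, C_2 ≅ Z^18.

∂_1: C_1 → C_0 is given by ∂[p,q] = [q] − [p]. For instance
  ∂[1,8] = [8] − [1].
As a 9×27 matrix over Z this has rank 8, with invariant factors (1,1,1,1,1,1,1,1).

The boundary map ∂_2: C_2 → C_1 sends each 2-simplex [p,q,r] to [q,r] − [p,r] + [p,q]. For instance
  ∂[0,1,7] = [1,7] − [0,7] + [0,1],
  ∂[1,5,8] = [5,8] − [1,8] + [1,5].
This gives a 27×18 integer matrix of rank 18; reducing to Smith normal form yields diagonal entries (1,1,1,1,1,1,1,1,1,1,1,1,1,1,1,1,1,2).

Computing H_k = (kernel of ∂_k) / (image of ∂_{k+1}):

  H_0: rank C_0 − rank ∂_1 = 9 − 8 = 1, and the invariant factors of ∂_1 are all 1, so H_0 ≅ Z.
  H_1: rank ker ∂_1 − rank ∂_2 = (27 − 8) − 18 = 1, and ∂_2 has invariant factor 2 > 1, so H_1 ≅ Z ⊕ Z/2.
  H_2: rank ker ∂_2 − rank ∂_3 = (18 − 18) − 0 = 0, and there is no ∂_3, so H_2 ≅ 0.

As a check, the Euler characteristic is 9 − 27 + 18 = 0, which agrees with 1 − 1 + 0 = 0.
(K is a triangulation of the Klein bottle.)

H_0 = Z,  H_1 = Z ⊕ Z/2,  H_2 = 0.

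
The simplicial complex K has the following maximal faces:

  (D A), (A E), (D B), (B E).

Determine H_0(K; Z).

Order the vertices as A < B < D < E. Listing each simplex with vertices in this order, K has dimension 1 with simplices:

  0-simplices (4): A, B, D, E
  1-simplices (4): AD, AE, BD, BE

giving chain groups C_0 ≅ Z^4, C_1 ≅ Z^4.

Boundary ∂_1: C_1 → C_0 sends each edge [p,q] (with p < q) to q − p.
The 4×4 boundary matrix has rank 3 and Smith normal form diag(1,1,1).

From H_k ≅ ker(∂_k) / im(∂_{k+1}) we obtain:

  H_0: rank C_0 − rank ∂_1 = 4 − 3 = 1, and the invariant factors of ∂_1 are all 1, so H_0 = Z.

H_0 = Z.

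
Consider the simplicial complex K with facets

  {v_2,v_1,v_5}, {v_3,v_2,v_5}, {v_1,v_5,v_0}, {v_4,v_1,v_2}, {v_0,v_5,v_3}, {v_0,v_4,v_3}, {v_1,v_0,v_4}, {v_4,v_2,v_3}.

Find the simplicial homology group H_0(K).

H_0 = Z.

Take the total order v_0 < v_1 < v_2 < v_3 < v_4 < v_5 on the vertex set. Then K (dimension 2) consists of the simplices:

  0-simplices (6): [v_0], [v_1], [v_2], [v_3], [v_4], [v_5]
  1-simplices (12): [v_0,v_1], [v_0,v_3], [v_0,v_4], [v_0,v_5], [v_1,v_2], [v_1,v_4], [v_1,v_5], [v_2,v_3], [v_2,v_4], [v_2,v_5], [v_3,v_4], [v_3,v_5]
  2-simplices (8): [v_0,v_1,v_4], [v_0,v_1,v_5], [v_0,v_3,v_4], [v_0,v_3,v_5], [v_1,v_2,v_4], [v_1,v_2,v_5], [v_2,v_3,v_4], [v_2,v_3,v_5]

so the chain groups are C_0 ≅ Z^6, C_1 ≅ Z^12, C_2 ≅ Z^8.

Boundary ∂_1: C_1 → C_0 is given by ∂[p,q] = [q] − [p]. For instance
  ∂[v_0,v_1] = [v_1] − [v_0].
This gives a 6×12 integer matrix of rank 5; reducing to Smith normal form yields diagonal entries (1,1,1,1,1).

Boundary ∂_2: C_2 → C_1 acts by ∂[p,q,r] = [q,r] − [p,r] + [p,q]. For instance
  ∂[v_2,v_3,v_4] = [v_3,v_4] − [v_2,v_4] + [v_2,v_3],
  ∂[v_2,v_3,v_5] = [v_3,v_5] − [v_2,v_5] + [v_2,v_3].
The 12×8 boundary matrix has rank 7 and Smith normal form diag(1,1,1,1,1,1,1).

From H_k ≅ ker(∂_k) / im(∂_{k+1}) we obtain:

  H_0: rank C_0 − rank ∂_1 = 6 − 5 = 1, and the invariant factors of ∂_1 are all 1, so H_0 = Z.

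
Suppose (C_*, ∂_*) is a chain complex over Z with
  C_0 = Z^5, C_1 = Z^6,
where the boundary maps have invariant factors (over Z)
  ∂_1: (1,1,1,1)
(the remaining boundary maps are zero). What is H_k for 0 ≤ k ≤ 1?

H_0: b_0 = 5 − 0 − 4 = 1; torsion from ∂_1 factors > 1: none. So H_0 ≅ Z.
H_1: b_1 = 6 − 4 − 0 = 2; torsion from ∂_2 factors > 1: none. So H_1 ≅ Z^2.

H_0 ≅ Z,  H_1 ≅ Z^2.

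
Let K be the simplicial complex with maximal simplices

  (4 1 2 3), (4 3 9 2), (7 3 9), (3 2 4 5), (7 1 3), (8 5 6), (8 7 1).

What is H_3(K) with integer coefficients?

Take the total order 1 < 2 < 3 < 4 < 5 < 6 < 7 < 8 < 9 on the vertex set. Then K (dimension 3) consists of the simplices:

  0-simplices (9): [1], [2], [3], [4], [5], [6], [7], [8], [9]
  1-simplices (20): [1,2], [1,3], [1,4], [1,7], [1,8], [2,3], [2,4], [2,5], [2,9], [3,4], [3,5], [3,7], [3,9], [4,5], [4,9], [5,6], [5,8], [6,8], [7,8], [7,9]
  2-simplices (14): [1,2,3], [1,2,4], [1,3,4], [1,3,7], [1,7,8], [2,3,4], [2,3,5], [2,3,9], [2,4,5], [2,4,9], [3,4,5], [3,4,9], [3,7,9], [5,6,8]
  3-simplices (3): [1,2,3,4], [2,3,4,5], [2,3,4,9]

so the chain groups are C_0 ≅ Z^9, C_1 ≅ Z^20, C_2 ≅ Z^14, C_3 ≅ Z^3.

∂_1: C_1 → C_0 maps an edge to its endpoints' difference, ∂[p,q] = q − p. For instance
  ∂[1,7] = [7] − [1].
This gives a 9×20 integer matrix of rank 8; reducing to Smith normal form yields diagonal entries (1,1,1,1,1,1,1,1).

Boundary ∂_2: C_2 → C_1 acts by ∂[p,q,r] = [q,r] − [p,r] + [p,q]. For instance
  ∂[1,3,7] = [3,7] − [1,7] + [1,3],
  ∂[3,7,9] = [7,9] − [3,9] + [3,7].
The 20×14 boundary matrix has rank 11 and Smith normal form diag(1,1,1,1,1,1,1,1,1,1,1).

∂_3: C_3 → C_2 sends each 3-simplex σ to the alternating sum Σ_i (−1)^i (σ with its i-th vertex removed). For instance
  ∂[2,3,4,9] = [3,4,9] − [2,4,9] + [2,3,9] − [2,3,4],
  ∂[1,2,3,4] = [2,3,4] − [1,3,4] + [1,2,4] − [1,2,3].
This gives a 14×3 integer matrix of rank 3; reducing to Smith normal form yields diagonal entries (1,1,1).

Reading off H_k = ker ∂_k / im ∂_{k+1}:

  H_3: rank ker ∂_3 − rank ∂_4 = (3 − 3) − 0 = 0, and there is no ∂_4, so H_3 = 0.

H_3 ≅ 0.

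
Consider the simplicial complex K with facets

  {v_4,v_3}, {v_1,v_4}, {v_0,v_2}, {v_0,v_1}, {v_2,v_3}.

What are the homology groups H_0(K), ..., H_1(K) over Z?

H_0 = Z,  H_1 = Z.

K has 5 vertices, 5 edges.
rank ∂_0 = 0, rank ∂_1 = 4 ⇒ b_0 = 5 − 0 − 4 = 1; all invariant factors of ∂_1 are 1 so no torsion. So H_0 ≅ Z.
rank ∂_1 = 4, rank ∂_2 = 0 ⇒ b_1 = 5 − 4 − 0 = 1. So H_1 ≅ Z.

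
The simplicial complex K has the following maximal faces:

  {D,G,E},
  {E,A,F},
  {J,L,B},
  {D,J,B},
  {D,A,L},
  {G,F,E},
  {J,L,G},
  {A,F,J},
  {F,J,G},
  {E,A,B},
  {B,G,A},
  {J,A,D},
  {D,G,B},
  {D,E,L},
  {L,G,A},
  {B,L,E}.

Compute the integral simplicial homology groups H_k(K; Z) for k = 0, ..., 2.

K has 8 vertices, 24 edges, 16 triangles.
rank ∂_0 = 0, rank ∂_1 = 7 ⇒ b_0 = 8 − 0 − 7 = 1; all invariant factors of ∂_1 are 1 so no torsion. So H_0 = Z.
rank ∂_1 = 7, rank ∂_2 = 15 ⇒ b_1 = 24 − 7 − 15 = 2; all invariant factors of ∂_2 are 1 so no torsion. So H_1 = Z^2.
rank ∂_2 = 15, rank ∂_3 = 0 ⇒ b_2 = 16 − 15 − 0 = 1. So H_2 = Z.

H_0 ≅ Z,  H_1 ≅ Z^2,  H_2 ≅ Z.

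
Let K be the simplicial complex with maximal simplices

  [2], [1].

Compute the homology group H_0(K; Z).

H_0 = Z^2.

Fix the vertex order 1 < 2 and write every simplex with vertices in increasing order. Then dim K = 0 and the simplices of K are:

  0-simplices (2): [1], [2]

giving chain groups C_0 ≅ Z^2.

Computing H_k = (kernel of ∂_k) / (image of ∂_{k+1}):

  H_0: rank C_0 − rank ∂_1 = 2 − 0 = 2, and there is no ∂_1, so H_0 ≅ Z^2.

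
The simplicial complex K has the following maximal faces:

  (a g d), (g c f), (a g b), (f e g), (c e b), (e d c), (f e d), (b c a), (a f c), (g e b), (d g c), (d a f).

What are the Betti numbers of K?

b_0 = 1, b_1 = 0, b_2 = 0.

We work with the vertex ordering a < b < c < d < e < f < g. The simplices of K, each written with vertices in increasing order, are:

  0-simplices (7): a, b, c, d, e, f, g
  1-simplices (18): ab, ac, ad, af, ag, bc, be, bg, cd, ce, cf, cg, de, df, dg, ef, eg, fg
  2-simplices (12): abc, abg, acf, adf, adg, bce, beg, cde, cdg, cfg, def, efg

Hence C_0 ≅ Z^7, C_1 ≅ Z^18, C_2 ≅ Z^12.

Boundary ∂_1: C_1 → C_0 is given by ∂[p,q] = [q] − [p].
As a 7×18 matrix over Z this has rank 6, with invariant factors (1,1,1,1,1,1).

Boundary ∂_2: C_2 → C_1 sends each 2-simplex [p,q,r] to [q,r] − [p,r] + [p,q]. For instance
  ∂abc = bc − ac + ab,
  ∂beg = eg − bg + be.
The 18×12 boundary matrix has rank 12 and Smith normal form diag(1,1,1,1,1,1,1,1,1,1,1,2).

Computing H_k = (kernel of ∂_k) / (image of ∂_{k+1}):

  H_0: rank C_0 − rank ∂_1 = 7 − 6 = 1, and the invariant factors of ∂_1 are all 1, so H_0 ≅ Z.
  H_1: rank ker ∂_1 − rank ∂_2 = (18 − 6) − 12 = 0, and ∂_2 has invariant factor 2 > 1, so H_1 ≅ Z/2.
  H_2: rank ker ∂_2 − rank ∂_3 = (12 − 12) − 0 = 0, and there is no ∂_3, so H_2 ≅ 0.

Hence the Betti numbers are b_0 = 1, b_1 = 0, b_2 = 0.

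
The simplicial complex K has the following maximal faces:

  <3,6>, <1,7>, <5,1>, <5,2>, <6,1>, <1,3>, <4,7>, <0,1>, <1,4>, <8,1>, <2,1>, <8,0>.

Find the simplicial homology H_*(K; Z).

H_0 = Z,  H_1 = Z^4.

We work with the vertex ordering 0 < 1 < 2 < 3 < 4 < 5 < 6 < 7 < 8. The simplices of K, each written with vertices in increasing order, are:

  0-simplices (9): [0], [1], [2], [3], [4], [5], [6], [7], [8]
  1-simplices (12): [0,1], [0,8], [1,2], [1,3], [1,4], [1,5], [1,6], [1,7], [1,8], [2,5], [3,6], [4,7]

so the chain groups are C_0 ≅ Z^9, C_1 ≅ Z^12.

The boundary map ∂_1: C_1 → C_0 is given by ∂[p,q] = [q] − [p].
The resulting 9×12 matrix has rank 8, and its Smith normal form has invariant factors (1,1,1,1,1,1,1,1).

Computing H_k = (kernel of ∂_k) / (image of ∂_{k+1}):

  H_0: rank C_0 − rank ∂_1 = 9 − 8 = 1, and the invariant factors of ∂_1 are all 1, so H_0 = Z.
  H_1: rank ker ∂_1 − rank ∂_2 = (12 − 8) − 0 = 4, and there is no ∂_2, so H_1 = Z^4.

As a check, the Euler characteristic is 9 − 12 = -3, which agrees with 1 − 4 = -3.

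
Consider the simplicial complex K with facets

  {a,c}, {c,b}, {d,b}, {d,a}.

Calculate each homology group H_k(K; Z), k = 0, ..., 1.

H_0 = Z,  H_1 = Z.

Order the vertices as a < b < c < d. Listing each simplex with vertices in this order, K has dimension 1 with simplices:

  0-simplices (4): a, b, c, d
  1-simplices (4): ac, ad, bc, bd

Hence C_0 ≅ Z^4, C_1 ≅ Z^4.

The boundary map ∂_1: C_1 → C_0 is given by ∂[p,q] = [q] − [p]. For instance
  ∂bc = c − b.
As a 4×4 matrix over Z this has rank 3, with invariant factors (1,1,1).

Reading off H_k = ker ∂_k / im ∂_{k+1}:

  H_0: rank C_0 − rank ∂_1 = 4 − 3 = 1, and the invariant factors of ∂_1 are all 1, so H_0 = Z.
  H_1: rank ker ∂_1 − rank ∂_2 = (4 − 3) − 0 = 1, and there is no ∂_2, so H_1 = Z.

(K is a triangulation of the circle S^1.)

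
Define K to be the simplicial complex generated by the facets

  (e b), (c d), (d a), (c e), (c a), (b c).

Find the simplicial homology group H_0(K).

We work with the vertex ordering a < b < c < d < e. The simplices of K, each written with vertices in increasing order, are:

  0-simplices (5): a, b, c, d, e
  1-simplices (6): ac, ad, bc, be, cd, ce

giving chain groups C_0 ≅ Z^5, C_1 ≅ Z^6.

∂_1: C_1 → C_0 is given by ∂[p,q] = [q] − [p]. For instance
  ∂ce = e − c.
The 5×6 boundary matrix has rank 4 and Smith normal form diag(1,1,1,1).

Computing H_k = (kernel of ∂_k) / (image of ∂_{k+1}):

  H_0: rank C_0 − rank ∂_1 = 5 − 4 = 1, and the invariant factors of ∂_1 are all 1, so H_0 ≅ Z.

H_0 ≅ Z.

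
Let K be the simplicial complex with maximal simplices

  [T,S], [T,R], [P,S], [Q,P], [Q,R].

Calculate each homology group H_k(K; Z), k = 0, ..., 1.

H_0 ≅ Z,  H_1 ≅ Z.

K has 5 vertices, 5 edges.
rank ∂_0 = 0, rank ∂_1 = 4 ⇒ b_0 = 5 − 0 − 4 = 1; all invariant factors of ∂_1 are 1 so no torsion. So H_0 = Z.
rank ∂_1 = 4, rank ∂_2 = 0 ⇒ b_1 = 5 − 4 − 0 = 1. So H_1 = Z.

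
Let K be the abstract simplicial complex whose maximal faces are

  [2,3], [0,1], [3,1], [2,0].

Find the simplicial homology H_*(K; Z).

H_0 = Z,  H_1 = Z.

Order the vertices as 0 < 1 < 2 < 3. Listing each simplex with vertices in this order, K has dimension 1 with simplices:

  0-simplices (4): [0], [1], [2], [3]
  1-simplices (4): [0,1], [0,2], [1,3], [2,3]

giving chain groups C_0 ≅ Z^4, C_1 ≅ Z^4.

Boundary ∂_1: C_1 → C_0 is given by ∂[p,q] = [q] − [p]. For instance
  ∂[1,3] = [3] − [1].
This gives a 4×4 integer matrix of rank 3; reducing to Smith normal form yields diagonal entries (1,1,1).

Now H_k = ker ∂_k / im ∂_{k+1}, so:

  H_0: rank C_0 − rank ∂_1 = 4 − 3 = 1, and the invariant factors of ∂_1 are all 1, so H_0 ≅ Z.
  H_1: rank ker ∂_1 − rank ∂_2 = (4 − 3) − 0 = 1, and there is no ∂_2, so H_1 ≅ Z.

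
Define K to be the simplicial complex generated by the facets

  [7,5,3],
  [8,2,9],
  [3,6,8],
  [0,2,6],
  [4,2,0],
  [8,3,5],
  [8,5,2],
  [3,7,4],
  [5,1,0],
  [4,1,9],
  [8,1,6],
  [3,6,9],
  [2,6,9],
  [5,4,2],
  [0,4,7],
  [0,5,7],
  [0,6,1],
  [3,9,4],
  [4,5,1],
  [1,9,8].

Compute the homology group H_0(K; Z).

K has 10 vertices, 30 edges, 20 triangles.
rank ∂_0 = 0, rank ∂_1 = 9 ⇒ b_0 = 10 − 0 − 9 = 1; all invariant factors of ∂_1 are 1 so no torsion. So H_0 ≅ Z.

H_0 = Z.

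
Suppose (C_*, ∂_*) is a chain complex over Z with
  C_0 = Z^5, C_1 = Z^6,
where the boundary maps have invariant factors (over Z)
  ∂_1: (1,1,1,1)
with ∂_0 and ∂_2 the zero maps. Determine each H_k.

H_0 = Z,  H_1 = Z^2.

H_0: b_0 = 5 − 0 − 4 = 1; torsion from ∂_1 factors > 1: none. So H_0 = Z.
H_1: b_1 = 6 − 4 − 0 = 2; torsion from ∂_2 factors > 1: none. So H_1 = Z^2.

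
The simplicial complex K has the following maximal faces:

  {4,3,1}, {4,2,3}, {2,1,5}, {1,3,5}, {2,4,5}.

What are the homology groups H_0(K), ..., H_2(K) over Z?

H_0 = Z,  H_1 = Z,  H_2 = 0.

Fix the vertex order 1 < 2 < 3 < 4 < 5 and write every simplex with vertices in increasing order. Then dim K = 2 and the simplices of K are:

  0-simplices (5): [1], [2], [3], [4], [5]
  1-simplices (10): [1,2], [1,3], [1,4], [1,5], [2,3], [2,4], [2,5], [3,4], [3,5], [4,5]
  2-simplices (5): [1,2,5], [1,3,4], [1,3,5], [2,3,4], [2,4,5]

so the chain groups are C_0 ≅ Z^5, C_1 ≅ Z^10, C_2 ≅ Z^5.

∂_1: C_1 → C_0 sends each edge [p,q] (with p < q) to q − p.
As a 5×10 matrix over Z this has rank 4, with invariant factors (1,1,1,1).

∂_2: C_2 → C_1 sends each 2-simplex [p,q,r] to [q,r] − [p,r] + [p,q]. For instance
  ∂[2,3,4] = [3,4] − [2,4] + [2,3],
  ∂[1,2,5] = [2,5] − [1,5] + [1,2].
This gives a 10×5 integer matrix of rank 5; reducing to Smith normal form yields diagonal entries (1,1,1,1,1).

Now H_k = ker ∂_k / im ∂_{k+1}, so:

  H_0: rank C_0 − rank ∂_1 = 5 − 4 = 1, and the invariant factors of ∂_1 are all 1, so H_0 = Z.
  H_1: rank ker ∂_1 − rank ∂_2 = (10 − 4) − 5 = 1, and the invariant factors of ∂_2 are all 1, so H_1 = Z.
  H_2: rank ker ∂_2 − rank ∂_3 = (5 − 5) − 0 = 0, and there is no ∂_3, so H_2 = 0.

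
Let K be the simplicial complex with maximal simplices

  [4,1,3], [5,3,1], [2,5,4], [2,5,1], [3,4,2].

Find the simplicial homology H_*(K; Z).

Order the vertices as 1 < 2 < 3 < 4 < 5. Listing each simplex with vertices in this order, K has dimension 2 with simplices:

  0-simplices (5): [1], [2], [3], [4], [5]
  1-simplices (10): [1,2], [1,3], [1,4], [1,5], [2,3], [2,4], [2,5], [3,4], [3,5], [4,5]
  2-simplices (5): [1,2,5], [1,3,4], [1,3,5], [2,3,4], [2,4,5]

so the chain groups are C_0 ≅ Z^5, C_1 ≅ Z^10, C_2 ≅ Z^5.

The boundary map ∂_1: C_1 → C_0 sends each edge [p,q] (with p < q) to q − p.
The 5×10 boundary matrix has rank 4 and Smith normal form diag(1,1,1,1).

The boundary map ∂_2: C_2 → C_1 sends each 2-simplex [p,q,r] to [q,r] − [p,r] + [p,q]. For instance
  ∂[2,3,4] = [3,4] − [2,4] + [2,3],
  ∂[1,3,5] = [3,5] − [1,5] + [1,3].
The resulting 10×5 matrix has rank 5, and its Smith normal form has invariant factors (1,1,1,1,1).

Computing H_k = (kernel of ∂_k) / (image of ∂_{k+1}):

  H_0: rank C_0 − rank ∂_1 = 5 − 4 = 1, and the invariant factors of ∂_1 are all 1, so H_0 ≅ Z.
  H_1: rank ker ∂_1 − rank ∂_2 = (10 − 4) − 5 = 1, and the invariant factors of ∂_2 are all 1, so H_1 ≅ Z.
  H_2: rank ker ∂_2 − rank ∂_3 = (5 − 5) − 0 = 0, and there is no ∂_3, so H_2 ≅ 0.

H_0 ≅ Z,  H_1 ≅ Z,  H_2 = 0.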